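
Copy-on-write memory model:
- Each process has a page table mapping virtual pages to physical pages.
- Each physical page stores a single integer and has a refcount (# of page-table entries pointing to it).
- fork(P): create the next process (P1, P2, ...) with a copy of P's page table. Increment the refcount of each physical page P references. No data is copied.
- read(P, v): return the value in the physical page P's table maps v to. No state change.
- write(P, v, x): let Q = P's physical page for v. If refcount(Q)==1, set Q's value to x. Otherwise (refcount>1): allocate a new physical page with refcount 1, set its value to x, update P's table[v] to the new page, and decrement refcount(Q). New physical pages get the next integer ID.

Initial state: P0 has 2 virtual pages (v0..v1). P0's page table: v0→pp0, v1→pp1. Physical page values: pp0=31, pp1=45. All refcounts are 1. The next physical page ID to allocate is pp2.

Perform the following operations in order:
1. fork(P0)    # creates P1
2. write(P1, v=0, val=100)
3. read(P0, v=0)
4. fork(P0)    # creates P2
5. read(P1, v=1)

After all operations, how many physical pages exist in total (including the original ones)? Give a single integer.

Answer: 3

Derivation:
Op 1: fork(P0) -> P1. 2 ppages; refcounts: pp0:2 pp1:2
Op 2: write(P1, v0, 100). refcount(pp0)=2>1 -> COPY to pp2. 3 ppages; refcounts: pp0:1 pp1:2 pp2:1
Op 3: read(P0, v0) -> 31. No state change.
Op 4: fork(P0) -> P2. 3 ppages; refcounts: pp0:2 pp1:3 pp2:1
Op 5: read(P1, v1) -> 45. No state change.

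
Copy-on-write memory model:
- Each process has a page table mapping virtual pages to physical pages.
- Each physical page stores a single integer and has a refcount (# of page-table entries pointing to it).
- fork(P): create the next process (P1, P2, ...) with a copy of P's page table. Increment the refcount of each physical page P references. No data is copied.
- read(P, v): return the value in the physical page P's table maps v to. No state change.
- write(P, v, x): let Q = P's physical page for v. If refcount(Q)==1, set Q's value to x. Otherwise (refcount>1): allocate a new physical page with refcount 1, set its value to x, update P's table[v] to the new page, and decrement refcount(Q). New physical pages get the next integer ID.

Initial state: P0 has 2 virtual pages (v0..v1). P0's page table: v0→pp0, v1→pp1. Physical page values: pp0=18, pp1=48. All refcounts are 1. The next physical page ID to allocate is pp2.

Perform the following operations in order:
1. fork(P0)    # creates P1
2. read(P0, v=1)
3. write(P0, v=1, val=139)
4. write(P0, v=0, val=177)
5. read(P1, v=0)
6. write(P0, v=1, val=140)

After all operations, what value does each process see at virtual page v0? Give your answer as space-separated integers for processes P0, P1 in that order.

Answer: 177 18

Derivation:
Op 1: fork(P0) -> P1. 2 ppages; refcounts: pp0:2 pp1:2
Op 2: read(P0, v1) -> 48. No state change.
Op 3: write(P0, v1, 139). refcount(pp1)=2>1 -> COPY to pp2. 3 ppages; refcounts: pp0:2 pp1:1 pp2:1
Op 4: write(P0, v0, 177). refcount(pp0)=2>1 -> COPY to pp3. 4 ppages; refcounts: pp0:1 pp1:1 pp2:1 pp3:1
Op 5: read(P1, v0) -> 18. No state change.
Op 6: write(P0, v1, 140). refcount(pp2)=1 -> write in place. 4 ppages; refcounts: pp0:1 pp1:1 pp2:1 pp3:1
P0: v0 -> pp3 = 177
P1: v0 -> pp0 = 18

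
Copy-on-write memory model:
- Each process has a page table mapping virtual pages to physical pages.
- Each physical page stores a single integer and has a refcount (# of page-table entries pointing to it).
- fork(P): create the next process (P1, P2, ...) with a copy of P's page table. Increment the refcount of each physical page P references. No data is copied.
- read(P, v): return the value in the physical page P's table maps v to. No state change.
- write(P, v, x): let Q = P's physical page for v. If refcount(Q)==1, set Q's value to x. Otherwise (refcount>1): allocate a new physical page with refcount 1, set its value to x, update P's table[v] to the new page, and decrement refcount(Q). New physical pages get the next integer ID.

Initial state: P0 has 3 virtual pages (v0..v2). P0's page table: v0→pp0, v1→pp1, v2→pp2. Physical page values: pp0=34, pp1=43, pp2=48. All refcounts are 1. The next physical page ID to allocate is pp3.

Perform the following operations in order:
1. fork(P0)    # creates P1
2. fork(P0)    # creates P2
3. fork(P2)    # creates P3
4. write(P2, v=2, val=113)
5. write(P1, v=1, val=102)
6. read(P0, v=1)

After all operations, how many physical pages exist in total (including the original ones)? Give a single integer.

Answer: 5

Derivation:
Op 1: fork(P0) -> P1. 3 ppages; refcounts: pp0:2 pp1:2 pp2:2
Op 2: fork(P0) -> P2. 3 ppages; refcounts: pp0:3 pp1:3 pp2:3
Op 3: fork(P2) -> P3. 3 ppages; refcounts: pp0:4 pp1:4 pp2:4
Op 4: write(P2, v2, 113). refcount(pp2)=4>1 -> COPY to pp3. 4 ppages; refcounts: pp0:4 pp1:4 pp2:3 pp3:1
Op 5: write(P1, v1, 102). refcount(pp1)=4>1 -> COPY to pp4. 5 ppages; refcounts: pp0:4 pp1:3 pp2:3 pp3:1 pp4:1
Op 6: read(P0, v1) -> 43. No state change.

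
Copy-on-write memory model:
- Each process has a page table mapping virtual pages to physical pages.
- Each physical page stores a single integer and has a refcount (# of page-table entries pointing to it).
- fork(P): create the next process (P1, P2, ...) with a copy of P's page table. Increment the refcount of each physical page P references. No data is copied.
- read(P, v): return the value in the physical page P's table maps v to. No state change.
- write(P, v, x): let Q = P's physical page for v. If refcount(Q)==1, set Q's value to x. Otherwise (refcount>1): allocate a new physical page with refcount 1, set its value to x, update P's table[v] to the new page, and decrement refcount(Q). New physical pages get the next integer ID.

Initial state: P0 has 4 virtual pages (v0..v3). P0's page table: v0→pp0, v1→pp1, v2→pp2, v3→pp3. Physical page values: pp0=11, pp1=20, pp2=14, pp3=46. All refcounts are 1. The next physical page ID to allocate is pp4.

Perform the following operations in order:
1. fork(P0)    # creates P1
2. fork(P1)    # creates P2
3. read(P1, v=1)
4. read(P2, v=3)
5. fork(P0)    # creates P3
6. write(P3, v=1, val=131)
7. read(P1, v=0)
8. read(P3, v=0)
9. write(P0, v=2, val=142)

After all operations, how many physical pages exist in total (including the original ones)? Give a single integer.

Op 1: fork(P0) -> P1. 4 ppages; refcounts: pp0:2 pp1:2 pp2:2 pp3:2
Op 2: fork(P1) -> P2. 4 ppages; refcounts: pp0:3 pp1:3 pp2:3 pp3:3
Op 3: read(P1, v1) -> 20. No state change.
Op 4: read(P2, v3) -> 46. No state change.
Op 5: fork(P0) -> P3. 4 ppages; refcounts: pp0:4 pp1:4 pp2:4 pp3:4
Op 6: write(P3, v1, 131). refcount(pp1)=4>1 -> COPY to pp4. 5 ppages; refcounts: pp0:4 pp1:3 pp2:4 pp3:4 pp4:1
Op 7: read(P1, v0) -> 11. No state change.
Op 8: read(P3, v0) -> 11. No state change.
Op 9: write(P0, v2, 142). refcount(pp2)=4>1 -> COPY to pp5. 6 ppages; refcounts: pp0:4 pp1:3 pp2:3 pp3:4 pp4:1 pp5:1

Answer: 6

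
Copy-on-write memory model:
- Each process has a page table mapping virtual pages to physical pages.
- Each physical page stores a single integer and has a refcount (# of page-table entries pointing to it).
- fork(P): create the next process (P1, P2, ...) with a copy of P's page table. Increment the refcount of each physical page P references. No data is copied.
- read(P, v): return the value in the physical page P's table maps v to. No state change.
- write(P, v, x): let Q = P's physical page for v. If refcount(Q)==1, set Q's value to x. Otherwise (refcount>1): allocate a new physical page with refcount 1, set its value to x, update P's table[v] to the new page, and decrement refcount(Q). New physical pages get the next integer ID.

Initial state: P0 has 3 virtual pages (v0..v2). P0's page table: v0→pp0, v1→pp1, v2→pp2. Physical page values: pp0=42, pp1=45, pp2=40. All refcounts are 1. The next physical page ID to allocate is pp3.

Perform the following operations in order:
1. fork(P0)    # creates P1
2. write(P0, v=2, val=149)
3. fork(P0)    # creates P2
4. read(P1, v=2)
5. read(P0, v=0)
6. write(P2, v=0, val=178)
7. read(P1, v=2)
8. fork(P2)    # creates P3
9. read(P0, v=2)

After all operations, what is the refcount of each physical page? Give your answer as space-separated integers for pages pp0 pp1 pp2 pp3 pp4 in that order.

Op 1: fork(P0) -> P1. 3 ppages; refcounts: pp0:2 pp1:2 pp2:2
Op 2: write(P0, v2, 149). refcount(pp2)=2>1 -> COPY to pp3. 4 ppages; refcounts: pp0:2 pp1:2 pp2:1 pp3:1
Op 3: fork(P0) -> P2. 4 ppages; refcounts: pp0:3 pp1:3 pp2:1 pp3:2
Op 4: read(P1, v2) -> 40. No state change.
Op 5: read(P0, v0) -> 42. No state change.
Op 6: write(P2, v0, 178). refcount(pp0)=3>1 -> COPY to pp4. 5 ppages; refcounts: pp0:2 pp1:3 pp2:1 pp3:2 pp4:1
Op 7: read(P1, v2) -> 40. No state change.
Op 8: fork(P2) -> P3. 5 ppages; refcounts: pp0:2 pp1:4 pp2:1 pp3:3 pp4:2
Op 9: read(P0, v2) -> 149. No state change.

Answer: 2 4 1 3 2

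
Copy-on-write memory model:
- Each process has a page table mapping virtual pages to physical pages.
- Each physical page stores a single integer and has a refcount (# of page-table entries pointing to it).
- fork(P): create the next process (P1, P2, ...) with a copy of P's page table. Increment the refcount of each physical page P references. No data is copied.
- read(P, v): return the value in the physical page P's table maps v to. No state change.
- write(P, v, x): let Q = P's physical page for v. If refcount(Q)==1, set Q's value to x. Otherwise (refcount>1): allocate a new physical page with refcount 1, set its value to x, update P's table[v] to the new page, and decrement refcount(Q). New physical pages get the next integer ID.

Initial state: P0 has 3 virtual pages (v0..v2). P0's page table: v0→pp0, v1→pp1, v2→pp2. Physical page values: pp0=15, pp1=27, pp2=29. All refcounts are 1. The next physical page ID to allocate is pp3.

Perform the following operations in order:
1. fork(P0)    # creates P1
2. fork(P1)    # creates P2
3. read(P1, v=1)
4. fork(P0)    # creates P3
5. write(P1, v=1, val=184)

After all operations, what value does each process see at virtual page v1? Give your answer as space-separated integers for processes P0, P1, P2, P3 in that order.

Op 1: fork(P0) -> P1. 3 ppages; refcounts: pp0:2 pp1:2 pp2:2
Op 2: fork(P1) -> P2. 3 ppages; refcounts: pp0:3 pp1:3 pp2:3
Op 3: read(P1, v1) -> 27. No state change.
Op 4: fork(P0) -> P3. 3 ppages; refcounts: pp0:4 pp1:4 pp2:4
Op 5: write(P1, v1, 184). refcount(pp1)=4>1 -> COPY to pp3. 4 ppages; refcounts: pp0:4 pp1:3 pp2:4 pp3:1
P0: v1 -> pp1 = 27
P1: v1 -> pp3 = 184
P2: v1 -> pp1 = 27
P3: v1 -> pp1 = 27

Answer: 27 184 27 27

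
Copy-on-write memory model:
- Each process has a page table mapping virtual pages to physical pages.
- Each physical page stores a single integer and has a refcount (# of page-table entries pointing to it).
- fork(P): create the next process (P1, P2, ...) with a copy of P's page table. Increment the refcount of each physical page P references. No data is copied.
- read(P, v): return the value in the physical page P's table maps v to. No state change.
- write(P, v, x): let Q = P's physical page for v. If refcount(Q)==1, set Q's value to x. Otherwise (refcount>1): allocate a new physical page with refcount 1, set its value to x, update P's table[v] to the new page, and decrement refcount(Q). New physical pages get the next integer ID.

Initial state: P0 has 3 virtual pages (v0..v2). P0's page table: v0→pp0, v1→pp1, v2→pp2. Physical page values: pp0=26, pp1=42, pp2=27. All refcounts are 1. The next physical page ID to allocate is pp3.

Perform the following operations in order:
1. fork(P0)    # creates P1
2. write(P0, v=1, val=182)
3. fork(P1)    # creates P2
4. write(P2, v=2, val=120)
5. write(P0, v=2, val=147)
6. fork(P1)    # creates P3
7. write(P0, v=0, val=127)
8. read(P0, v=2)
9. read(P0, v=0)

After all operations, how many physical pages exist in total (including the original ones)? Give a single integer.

Answer: 7

Derivation:
Op 1: fork(P0) -> P1. 3 ppages; refcounts: pp0:2 pp1:2 pp2:2
Op 2: write(P0, v1, 182). refcount(pp1)=2>1 -> COPY to pp3. 4 ppages; refcounts: pp0:2 pp1:1 pp2:2 pp3:1
Op 3: fork(P1) -> P2. 4 ppages; refcounts: pp0:3 pp1:2 pp2:3 pp3:1
Op 4: write(P2, v2, 120). refcount(pp2)=3>1 -> COPY to pp4. 5 ppages; refcounts: pp0:3 pp1:2 pp2:2 pp3:1 pp4:1
Op 5: write(P0, v2, 147). refcount(pp2)=2>1 -> COPY to pp5. 6 ppages; refcounts: pp0:3 pp1:2 pp2:1 pp3:1 pp4:1 pp5:1
Op 6: fork(P1) -> P3. 6 ppages; refcounts: pp0:4 pp1:3 pp2:2 pp3:1 pp4:1 pp5:1
Op 7: write(P0, v0, 127). refcount(pp0)=4>1 -> COPY to pp6. 7 ppages; refcounts: pp0:3 pp1:3 pp2:2 pp3:1 pp4:1 pp5:1 pp6:1
Op 8: read(P0, v2) -> 147. No state change.
Op 9: read(P0, v0) -> 127. No state change.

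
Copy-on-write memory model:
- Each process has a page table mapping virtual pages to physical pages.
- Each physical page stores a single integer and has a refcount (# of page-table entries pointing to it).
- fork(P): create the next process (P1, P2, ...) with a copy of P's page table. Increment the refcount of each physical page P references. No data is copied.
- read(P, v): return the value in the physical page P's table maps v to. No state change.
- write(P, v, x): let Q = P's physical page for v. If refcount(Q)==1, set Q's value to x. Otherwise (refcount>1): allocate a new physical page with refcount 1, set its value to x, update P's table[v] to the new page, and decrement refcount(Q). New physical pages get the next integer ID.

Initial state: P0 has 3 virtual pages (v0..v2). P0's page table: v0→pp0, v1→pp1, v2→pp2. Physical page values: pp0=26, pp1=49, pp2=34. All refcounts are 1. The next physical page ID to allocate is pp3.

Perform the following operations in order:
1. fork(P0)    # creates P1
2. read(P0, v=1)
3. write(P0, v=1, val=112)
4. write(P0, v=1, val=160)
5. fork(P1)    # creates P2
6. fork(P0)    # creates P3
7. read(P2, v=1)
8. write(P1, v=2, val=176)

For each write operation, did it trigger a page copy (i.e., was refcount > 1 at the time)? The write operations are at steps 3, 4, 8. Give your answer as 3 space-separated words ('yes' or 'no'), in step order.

Op 1: fork(P0) -> P1. 3 ppages; refcounts: pp0:2 pp1:2 pp2:2
Op 2: read(P0, v1) -> 49. No state change.
Op 3: write(P0, v1, 112). refcount(pp1)=2>1 -> COPY to pp3. 4 ppages; refcounts: pp0:2 pp1:1 pp2:2 pp3:1
Op 4: write(P0, v1, 160). refcount(pp3)=1 -> write in place. 4 ppages; refcounts: pp0:2 pp1:1 pp2:2 pp3:1
Op 5: fork(P1) -> P2. 4 ppages; refcounts: pp0:3 pp1:2 pp2:3 pp3:1
Op 6: fork(P0) -> P3. 4 ppages; refcounts: pp0:4 pp1:2 pp2:4 pp3:2
Op 7: read(P2, v1) -> 49. No state change.
Op 8: write(P1, v2, 176). refcount(pp2)=4>1 -> COPY to pp4. 5 ppages; refcounts: pp0:4 pp1:2 pp2:3 pp3:2 pp4:1

yes no yes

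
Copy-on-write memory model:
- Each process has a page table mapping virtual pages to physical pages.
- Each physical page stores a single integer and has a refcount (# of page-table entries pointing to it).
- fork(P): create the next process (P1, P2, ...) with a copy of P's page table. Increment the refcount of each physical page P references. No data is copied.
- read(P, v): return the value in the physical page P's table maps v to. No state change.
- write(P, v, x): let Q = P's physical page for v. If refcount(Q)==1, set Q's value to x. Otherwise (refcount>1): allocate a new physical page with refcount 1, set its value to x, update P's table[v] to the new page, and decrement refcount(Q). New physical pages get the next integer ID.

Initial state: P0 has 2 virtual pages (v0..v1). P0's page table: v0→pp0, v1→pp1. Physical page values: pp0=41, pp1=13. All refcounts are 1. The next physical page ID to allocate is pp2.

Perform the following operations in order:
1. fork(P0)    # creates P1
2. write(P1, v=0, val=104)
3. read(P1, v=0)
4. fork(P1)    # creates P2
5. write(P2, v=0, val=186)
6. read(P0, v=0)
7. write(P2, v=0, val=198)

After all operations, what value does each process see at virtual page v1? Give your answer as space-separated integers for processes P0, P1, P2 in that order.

Op 1: fork(P0) -> P1. 2 ppages; refcounts: pp0:2 pp1:2
Op 2: write(P1, v0, 104). refcount(pp0)=2>1 -> COPY to pp2. 3 ppages; refcounts: pp0:1 pp1:2 pp2:1
Op 3: read(P1, v0) -> 104. No state change.
Op 4: fork(P1) -> P2. 3 ppages; refcounts: pp0:1 pp1:3 pp2:2
Op 5: write(P2, v0, 186). refcount(pp2)=2>1 -> COPY to pp3. 4 ppages; refcounts: pp0:1 pp1:3 pp2:1 pp3:1
Op 6: read(P0, v0) -> 41. No state change.
Op 7: write(P2, v0, 198). refcount(pp3)=1 -> write in place. 4 ppages; refcounts: pp0:1 pp1:3 pp2:1 pp3:1
P0: v1 -> pp1 = 13
P1: v1 -> pp1 = 13
P2: v1 -> pp1 = 13

Answer: 13 13 13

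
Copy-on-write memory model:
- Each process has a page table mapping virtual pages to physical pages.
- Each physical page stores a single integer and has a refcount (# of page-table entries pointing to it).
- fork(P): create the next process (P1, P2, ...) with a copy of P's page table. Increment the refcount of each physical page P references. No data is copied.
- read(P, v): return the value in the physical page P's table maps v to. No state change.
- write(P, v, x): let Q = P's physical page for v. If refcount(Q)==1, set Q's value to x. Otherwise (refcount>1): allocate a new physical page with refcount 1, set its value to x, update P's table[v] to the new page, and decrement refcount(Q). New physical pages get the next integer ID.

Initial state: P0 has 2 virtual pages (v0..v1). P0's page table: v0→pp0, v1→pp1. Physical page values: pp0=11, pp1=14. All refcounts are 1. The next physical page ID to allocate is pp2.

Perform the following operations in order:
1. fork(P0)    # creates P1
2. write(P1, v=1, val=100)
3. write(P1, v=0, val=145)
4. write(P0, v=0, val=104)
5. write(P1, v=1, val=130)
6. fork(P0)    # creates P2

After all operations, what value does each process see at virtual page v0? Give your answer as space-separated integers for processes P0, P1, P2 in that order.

Answer: 104 145 104

Derivation:
Op 1: fork(P0) -> P1. 2 ppages; refcounts: pp0:2 pp1:2
Op 2: write(P1, v1, 100). refcount(pp1)=2>1 -> COPY to pp2. 3 ppages; refcounts: pp0:2 pp1:1 pp2:1
Op 3: write(P1, v0, 145). refcount(pp0)=2>1 -> COPY to pp3. 4 ppages; refcounts: pp0:1 pp1:1 pp2:1 pp3:1
Op 4: write(P0, v0, 104). refcount(pp0)=1 -> write in place. 4 ppages; refcounts: pp0:1 pp1:1 pp2:1 pp3:1
Op 5: write(P1, v1, 130). refcount(pp2)=1 -> write in place. 4 ppages; refcounts: pp0:1 pp1:1 pp2:1 pp3:1
Op 6: fork(P0) -> P2. 4 ppages; refcounts: pp0:2 pp1:2 pp2:1 pp3:1
P0: v0 -> pp0 = 104
P1: v0 -> pp3 = 145
P2: v0 -> pp0 = 104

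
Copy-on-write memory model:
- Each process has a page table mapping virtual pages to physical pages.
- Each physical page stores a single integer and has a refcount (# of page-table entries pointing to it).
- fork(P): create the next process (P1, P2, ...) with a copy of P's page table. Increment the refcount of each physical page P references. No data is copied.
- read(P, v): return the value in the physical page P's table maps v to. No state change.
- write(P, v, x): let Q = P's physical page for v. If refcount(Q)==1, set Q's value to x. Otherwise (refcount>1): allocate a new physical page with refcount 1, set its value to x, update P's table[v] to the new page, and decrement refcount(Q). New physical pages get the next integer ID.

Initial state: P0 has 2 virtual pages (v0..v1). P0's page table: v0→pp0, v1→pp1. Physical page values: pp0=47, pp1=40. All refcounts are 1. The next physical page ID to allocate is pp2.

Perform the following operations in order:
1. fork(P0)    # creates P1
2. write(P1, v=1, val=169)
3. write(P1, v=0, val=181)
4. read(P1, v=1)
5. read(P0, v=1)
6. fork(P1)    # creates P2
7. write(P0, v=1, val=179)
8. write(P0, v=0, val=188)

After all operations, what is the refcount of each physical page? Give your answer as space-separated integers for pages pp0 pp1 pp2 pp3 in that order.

Op 1: fork(P0) -> P1. 2 ppages; refcounts: pp0:2 pp1:2
Op 2: write(P1, v1, 169). refcount(pp1)=2>1 -> COPY to pp2. 3 ppages; refcounts: pp0:2 pp1:1 pp2:1
Op 3: write(P1, v0, 181). refcount(pp0)=2>1 -> COPY to pp3. 4 ppages; refcounts: pp0:1 pp1:1 pp2:1 pp3:1
Op 4: read(P1, v1) -> 169. No state change.
Op 5: read(P0, v1) -> 40. No state change.
Op 6: fork(P1) -> P2. 4 ppages; refcounts: pp0:1 pp1:1 pp2:2 pp3:2
Op 7: write(P0, v1, 179). refcount(pp1)=1 -> write in place. 4 ppages; refcounts: pp0:1 pp1:1 pp2:2 pp3:2
Op 8: write(P0, v0, 188). refcount(pp0)=1 -> write in place. 4 ppages; refcounts: pp0:1 pp1:1 pp2:2 pp3:2

Answer: 1 1 2 2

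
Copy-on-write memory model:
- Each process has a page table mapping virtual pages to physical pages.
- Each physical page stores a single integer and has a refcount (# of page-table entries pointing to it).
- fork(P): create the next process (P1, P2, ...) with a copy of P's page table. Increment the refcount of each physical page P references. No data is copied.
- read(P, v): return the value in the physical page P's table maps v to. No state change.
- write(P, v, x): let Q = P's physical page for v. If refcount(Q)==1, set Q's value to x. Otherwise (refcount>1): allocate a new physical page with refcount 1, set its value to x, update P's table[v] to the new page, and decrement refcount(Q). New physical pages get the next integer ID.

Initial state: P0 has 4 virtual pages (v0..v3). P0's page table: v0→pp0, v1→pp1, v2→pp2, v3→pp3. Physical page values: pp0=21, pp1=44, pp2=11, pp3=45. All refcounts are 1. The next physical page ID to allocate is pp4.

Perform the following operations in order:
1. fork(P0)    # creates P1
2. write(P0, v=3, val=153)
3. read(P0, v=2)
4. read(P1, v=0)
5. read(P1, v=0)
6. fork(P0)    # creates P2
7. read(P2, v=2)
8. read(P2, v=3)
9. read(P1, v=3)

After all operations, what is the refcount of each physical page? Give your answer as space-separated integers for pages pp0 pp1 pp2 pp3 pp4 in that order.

Op 1: fork(P0) -> P1. 4 ppages; refcounts: pp0:2 pp1:2 pp2:2 pp3:2
Op 2: write(P0, v3, 153). refcount(pp3)=2>1 -> COPY to pp4. 5 ppages; refcounts: pp0:2 pp1:2 pp2:2 pp3:1 pp4:1
Op 3: read(P0, v2) -> 11. No state change.
Op 4: read(P1, v0) -> 21. No state change.
Op 5: read(P1, v0) -> 21. No state change.
Op 6: fork(P0) -> P2. 5 ppages; refcounts: pp0:3 pp1:3 pp2:3 pp3:1 pp4:2
Op 7: read(P2, v2) -> 11. No state change.
Op 8: read(P2, v3) -> 153. No state change.
Op 9: read(P1, v3) -> 45. No state change.

Answer: 3 3 3 1 2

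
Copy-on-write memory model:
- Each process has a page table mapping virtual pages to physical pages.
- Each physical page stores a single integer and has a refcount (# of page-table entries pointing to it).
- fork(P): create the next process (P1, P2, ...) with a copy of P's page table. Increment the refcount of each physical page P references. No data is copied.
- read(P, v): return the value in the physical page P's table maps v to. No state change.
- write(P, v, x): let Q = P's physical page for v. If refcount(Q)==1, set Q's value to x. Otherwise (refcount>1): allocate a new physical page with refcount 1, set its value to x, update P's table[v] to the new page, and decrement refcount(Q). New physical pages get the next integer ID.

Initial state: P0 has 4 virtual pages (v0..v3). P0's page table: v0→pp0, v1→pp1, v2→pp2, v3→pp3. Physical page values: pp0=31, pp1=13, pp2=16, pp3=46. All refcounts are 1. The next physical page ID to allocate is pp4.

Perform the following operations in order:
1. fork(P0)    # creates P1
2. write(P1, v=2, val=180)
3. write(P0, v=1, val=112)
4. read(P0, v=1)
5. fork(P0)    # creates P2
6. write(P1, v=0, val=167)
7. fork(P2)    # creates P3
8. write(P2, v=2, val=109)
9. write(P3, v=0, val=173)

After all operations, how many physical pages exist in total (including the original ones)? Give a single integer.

Op 1: fork(P0) -> P1. 4 ppages; refcounts: pp0:2 pp1:2 pp2:2 pp3:2
Op 2: write(P1, v2, 180). refcount(pp2)=2>1 -> COPY to pp4. 5 ppages; refcounts: pp0:2 pp1:2 pp2:1 pp3:2 pp4:1
Op 3: write(P0, v1, 112). refcount(pp1)=2>1 -> COPY to pp5. 6 ppages; refcounts: pp0:2 pp1:1 pp2:1 pp3:2 pp4:1 pp5:1
Op 4: read(P0, v1) -> 112. No state change.
Op 5: fork(P0) -> P2. 6 ppages; refcounts: pp0:3 pp1:1 pp2:2 pp3:3 pp4:1 pp5:2
Op 6: write(P1, v0, 167). refcount(pp0)=3>1 -> COPY to pp6. 7 ppages; refcounts: pp0:2 pp1:1 pp2:2 pp3:3 pp4:1 pp5:2 pp6:1
Op 7: fork(P2) -> P3. 7 ppages; refcounts: pp0:3 pp1:1 pp2:3 pp3:4 pp4:1 pp5:3 pp6:1
Op 8: write(P2, v2, 109). refcount(pp2)=3>1 -> COPY to pp7. 8 ppages; refcounts: pp0:3 pp1:1 pp2:2 pp3:4 pp4:1 pp5:3 pp6:1 pp7:1
Op 9: write(P3, v0, 173). refcount(pp0)=3>1 -> COPY to pp8. 9 ppages; refcounts: pp0:2 pp1:1 pp2:2 pp3:4 pp4:1 pp5:3 pp6:1 pp7:1 pp8:1

Answer: 9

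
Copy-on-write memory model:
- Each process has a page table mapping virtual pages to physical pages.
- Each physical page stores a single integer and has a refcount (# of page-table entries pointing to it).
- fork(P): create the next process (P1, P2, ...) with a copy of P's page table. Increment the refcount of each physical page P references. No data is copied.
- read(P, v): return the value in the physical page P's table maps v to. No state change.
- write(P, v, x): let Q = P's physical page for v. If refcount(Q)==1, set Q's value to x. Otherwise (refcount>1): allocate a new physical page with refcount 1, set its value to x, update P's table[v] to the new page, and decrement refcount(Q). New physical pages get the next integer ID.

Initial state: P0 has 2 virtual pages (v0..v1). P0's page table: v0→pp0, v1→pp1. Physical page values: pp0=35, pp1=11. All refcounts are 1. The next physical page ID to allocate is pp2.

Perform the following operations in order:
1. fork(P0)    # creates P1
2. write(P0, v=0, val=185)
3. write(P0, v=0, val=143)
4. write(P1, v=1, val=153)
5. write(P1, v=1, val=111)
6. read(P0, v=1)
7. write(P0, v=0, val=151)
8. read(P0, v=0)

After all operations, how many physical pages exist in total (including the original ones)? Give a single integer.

Op 1: fork(P0) -> P1. 2 ppages; refcounts: pp0:2 pp1:2
Op 2: write(P0, v0, 185). refcount(pp0)=2>1 -> COPY to pp2. 3 ppages; refcounts: pp0:1 pp1:2 pp2:1
Op 3: write(P0, v0, 143). refcount(pp2)=1 -> write in place. 3 ppages; refcounts: pp0:1 pp1:2 pp2:1
Op 4: write(P1, v1, 153). refcount(pp1)=2>1 -> COPY to pp3. 4 ppages; refcounts: pp0:1 pp1:1 pp2:1 pp3:1
Op 5: write(P1, v1, 111). refcount(pp3)=1 -> write in place. 4 ppages; refcounts: pp0:1 pp1:1 pp2:1 pp3:1
Op 6: read(P0, v1) -> 11. No state change.
Op 7: write(P0, v0, 151). refcount(pp2)=1 -> write in place. 4 ppages; refcounts: pp0:1 pp1:1 pp2:1 pp3:1
Op 8: read(P0, v0) -> 151. No state change.

Answer: 4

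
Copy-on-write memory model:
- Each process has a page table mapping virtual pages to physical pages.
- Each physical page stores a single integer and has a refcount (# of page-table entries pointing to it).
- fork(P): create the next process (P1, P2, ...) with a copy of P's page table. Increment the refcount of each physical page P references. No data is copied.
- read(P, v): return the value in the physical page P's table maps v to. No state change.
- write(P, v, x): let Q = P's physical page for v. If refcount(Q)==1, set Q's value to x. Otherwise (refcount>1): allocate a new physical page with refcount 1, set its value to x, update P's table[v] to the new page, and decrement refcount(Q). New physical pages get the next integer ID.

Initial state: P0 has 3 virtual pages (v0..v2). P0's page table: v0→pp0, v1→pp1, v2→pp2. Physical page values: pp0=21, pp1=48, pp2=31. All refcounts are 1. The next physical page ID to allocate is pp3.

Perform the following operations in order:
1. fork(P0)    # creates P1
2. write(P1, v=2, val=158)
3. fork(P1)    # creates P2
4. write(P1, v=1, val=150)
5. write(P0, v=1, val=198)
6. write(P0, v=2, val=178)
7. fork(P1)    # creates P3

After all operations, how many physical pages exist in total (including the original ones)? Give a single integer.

Answer: 6

Derivation:
Op 1: fork(P0) -> P1. 3 ppages; refcounts: pp0:2 pp1:2 pp2:2
Op 2: write(P1, v2, 158). refcount(pp2)=2>1 -> COPY to pp3. 4 ppages; refcounts: pp0:2 pp1:2 pp2:1 pp3:1
Op 3: fork(P1) -> P2. 4 ppages; refcounts: pp0:3 pp1:3 pp2:1 pp3:2
Op 4: write(P1, v1, 150). refcount(pp1)=3>1 -> COPY to pp4. 5 ppages; refcounts: pp0:3 pp1:2 pp2:1 pp3:2 pp4:1
Op 5: write(P0, v1, 198). refcount(pp1)=2>1 -> COPY to pp5. 6 ppages; refcounts: pp0:3 pp1:1 pp2:1 pp3:2 pp4:1 pp5:1
Op 6: write(P0, v2, 178). refcount(pp2)=1 -> write in place. 6 ppages; refcounts: pp0:3 pp1:1 pp2:1 pp3:2 pp4:1 pp5:1
Op 7: fork(P1) -> P3. 6 ppages; refcounts: pp0:4 pp1:1 pp2:1 pp3:3 pp4:2 pp5:1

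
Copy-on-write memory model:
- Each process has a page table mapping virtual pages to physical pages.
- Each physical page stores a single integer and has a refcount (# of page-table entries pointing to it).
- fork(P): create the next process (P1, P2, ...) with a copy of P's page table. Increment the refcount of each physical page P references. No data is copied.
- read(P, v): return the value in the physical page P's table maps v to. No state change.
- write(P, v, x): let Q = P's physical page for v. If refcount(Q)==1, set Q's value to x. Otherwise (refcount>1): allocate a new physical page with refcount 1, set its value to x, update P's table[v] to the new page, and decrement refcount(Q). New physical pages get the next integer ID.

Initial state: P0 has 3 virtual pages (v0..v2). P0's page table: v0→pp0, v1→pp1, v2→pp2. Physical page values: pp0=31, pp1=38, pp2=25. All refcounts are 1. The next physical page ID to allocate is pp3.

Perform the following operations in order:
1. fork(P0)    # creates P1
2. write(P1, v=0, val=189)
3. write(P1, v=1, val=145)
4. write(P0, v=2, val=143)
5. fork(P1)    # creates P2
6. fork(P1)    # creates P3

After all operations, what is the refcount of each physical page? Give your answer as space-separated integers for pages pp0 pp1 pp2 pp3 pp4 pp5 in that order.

Answer: 1 1 3 3 3 1

Derivation:
Op 1: fork(P0) -> P1. 3 ppages; refcounts: pp0:2 pp1:2 pp2:2
Op 2: write(P1, v0, 189). refcount(pp0)=2>1 -> COPY to pp3. 4 ppages; refcounts: pp0:1 pp1:2 pp2:2 pp3:1
Op 3: write(P1, v1, 145). refcount(pp1)=2>1 -> COPY to pp4. 5 ppages; refcounts: pp0:1 pp1:1 pp2:2 pp3:1 pp4:1
Op 4: write(P0, v2, 143). refcount(pp2)=2>1 -> COPY to pp5. 6 ppages; refcounts: pp0:1 pp1:1 pp2:1 pp3:1 pp4:1 pp5:1
Op 5: fork(P1) -> P2. 6 ppages; refcounts: pp0:1 pp1:1 pp2:2 pp3:2 pp4:2 pp5:1
Op 6: fork(P1) -> P3. 6 ppages; refcounts: pp0:1 pp1:1 pp2:3 pp3:3 pp4:3 pp5:1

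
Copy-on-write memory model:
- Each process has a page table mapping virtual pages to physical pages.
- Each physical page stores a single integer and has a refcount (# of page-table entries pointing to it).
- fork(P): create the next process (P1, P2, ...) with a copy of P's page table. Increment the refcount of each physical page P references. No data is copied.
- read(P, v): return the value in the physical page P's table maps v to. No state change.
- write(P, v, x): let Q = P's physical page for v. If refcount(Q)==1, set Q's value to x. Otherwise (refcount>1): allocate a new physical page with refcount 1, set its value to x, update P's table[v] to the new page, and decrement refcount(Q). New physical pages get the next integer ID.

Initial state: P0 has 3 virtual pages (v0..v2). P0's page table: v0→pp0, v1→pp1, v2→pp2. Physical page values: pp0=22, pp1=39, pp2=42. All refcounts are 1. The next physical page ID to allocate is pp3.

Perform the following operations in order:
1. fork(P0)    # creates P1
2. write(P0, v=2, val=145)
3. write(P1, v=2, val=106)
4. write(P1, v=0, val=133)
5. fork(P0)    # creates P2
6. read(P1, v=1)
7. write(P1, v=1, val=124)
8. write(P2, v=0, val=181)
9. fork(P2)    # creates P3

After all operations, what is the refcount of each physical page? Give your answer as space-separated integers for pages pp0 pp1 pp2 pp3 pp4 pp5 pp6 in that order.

Op 1: fork(P0) -> P1. 3 ppages; refcounts: pp0:2 pp1:2 pp2:2
Op 2: write(P0, v2, 145). refcount(pp2)=2>1 -> COPY to pp3. 4 ppages; refcounts: pp0:2 pp1:2 pp2:1 pp3:1
Op 3: write(P1, v2, 106). refcount(pp2)=1 -> write in place. 4 ppages; refcounts: pp0:2 pp1:2 pp2:1 pp3:1
Op 4: write(P1, v0, 133). refcount(pp0)=2>1 -> COPY to pp4. 5 ppages; refcounts: pp0:1 pp1:2 pp2:1 pp3:1 pp4:1
Op 5: fork(P0) -> P2. 5 ppages; refcounts: pp0:2 pp1:3 pp2:1 pp3:2 pp4:1
Op 6: read(P1, v1) -> 39. No state change.
Op 7: write(P1, v1, 124). refcount(pp1)=3>1 -> COPY to pp5. 6 ppages; refcounts: pp0:2 pp1:2 pp2:1 pp3:2 pp4:1 pp5:1
Op 8: write(P2, v0, 181). refcount(pp0)=2>1 -> COPY to pp6. 7 ppages; refcounts: pp0:1 pp1:2 pp2:1 pp3:2 pp4:1 pp5:1 pp6:1
Op 9: fork(P2) -> P3. 7 ppages; refcounts: pp0:1 pp1:3 pp2:1 pp3:3 pp4:1 pp5:1 pp6:2

Answer: 1 3 1 3 1 1 2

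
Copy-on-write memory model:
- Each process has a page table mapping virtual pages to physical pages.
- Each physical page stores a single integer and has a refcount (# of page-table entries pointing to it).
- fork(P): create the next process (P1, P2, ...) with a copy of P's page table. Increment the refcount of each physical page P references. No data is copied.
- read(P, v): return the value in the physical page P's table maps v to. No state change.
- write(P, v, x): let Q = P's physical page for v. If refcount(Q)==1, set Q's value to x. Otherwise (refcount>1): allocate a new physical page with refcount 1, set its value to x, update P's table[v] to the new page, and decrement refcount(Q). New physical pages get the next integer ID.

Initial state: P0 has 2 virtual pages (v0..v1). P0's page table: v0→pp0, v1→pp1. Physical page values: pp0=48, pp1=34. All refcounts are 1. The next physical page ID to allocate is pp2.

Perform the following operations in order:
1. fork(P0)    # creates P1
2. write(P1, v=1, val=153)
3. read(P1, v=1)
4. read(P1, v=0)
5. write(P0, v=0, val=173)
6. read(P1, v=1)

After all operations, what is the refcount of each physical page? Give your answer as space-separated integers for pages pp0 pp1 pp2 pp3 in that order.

Op 1: fork(P0) -> P1. 2 ppages; refcounts: pp0:2 pp1:2
Op 2: write(P1, v1, 153). refcount(pp1)=2>1 -> COPY to pp2. 3 ppages; refcounts: pp0:2 pp1:1 pp2:1
Op 3: read(P1, v1) -> 153. No state change.
Op 4: read(P1, v0) -> 48. No state change.
Op 5: write(P0, v0, 173). refcount(pp0)=2>1 -> COPY to pp3. 4 ppages; refcounts: pp0:1 pp1:1 pp2:1 pp3:1
Op 6: read(P1, v1) -> 153. No state change.

Answer: 1 1 1 1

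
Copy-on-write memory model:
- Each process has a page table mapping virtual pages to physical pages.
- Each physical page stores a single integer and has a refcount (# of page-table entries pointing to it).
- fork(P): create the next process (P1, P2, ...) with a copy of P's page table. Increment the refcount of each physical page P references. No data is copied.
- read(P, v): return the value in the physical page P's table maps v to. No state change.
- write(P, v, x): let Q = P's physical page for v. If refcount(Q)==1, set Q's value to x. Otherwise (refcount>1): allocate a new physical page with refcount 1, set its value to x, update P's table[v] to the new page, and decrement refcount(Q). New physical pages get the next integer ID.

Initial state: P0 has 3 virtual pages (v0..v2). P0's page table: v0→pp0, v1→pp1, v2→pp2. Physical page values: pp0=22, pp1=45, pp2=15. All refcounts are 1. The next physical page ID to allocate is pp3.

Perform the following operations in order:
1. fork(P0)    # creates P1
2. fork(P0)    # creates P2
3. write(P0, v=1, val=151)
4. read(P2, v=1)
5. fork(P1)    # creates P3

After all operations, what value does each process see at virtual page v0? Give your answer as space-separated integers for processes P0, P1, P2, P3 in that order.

Op 1: fork(P0) -> P1. 3 ppages; refcounts: pp0:2 pp1:2 pp2:2
Op 2: fork(P0) -> P2. 3 ppages; refcounts: pp0:3 pp1:3 pp2:3
Op 3: write(P0, v1, 151). refcount(pp1)=3>1 -> COPY to pp3. 4 ppages; refcounts: pp0:3 pp1:2 pp2:3 pp3:1
Op 4: read(P2, v1) -> 45. No state change.
Op 5: fork(P1) -> P3. 4 ppages; refcounts: pp0:4 pp1:3 pp2:4 pp3:1
P0: v0 -> pp0 = 22
P1: v0 -> pp0 = 22
P2: v0 -> pp0 = 22
P3: v0 -> pp0 = 22

Answer: 22 22 22 22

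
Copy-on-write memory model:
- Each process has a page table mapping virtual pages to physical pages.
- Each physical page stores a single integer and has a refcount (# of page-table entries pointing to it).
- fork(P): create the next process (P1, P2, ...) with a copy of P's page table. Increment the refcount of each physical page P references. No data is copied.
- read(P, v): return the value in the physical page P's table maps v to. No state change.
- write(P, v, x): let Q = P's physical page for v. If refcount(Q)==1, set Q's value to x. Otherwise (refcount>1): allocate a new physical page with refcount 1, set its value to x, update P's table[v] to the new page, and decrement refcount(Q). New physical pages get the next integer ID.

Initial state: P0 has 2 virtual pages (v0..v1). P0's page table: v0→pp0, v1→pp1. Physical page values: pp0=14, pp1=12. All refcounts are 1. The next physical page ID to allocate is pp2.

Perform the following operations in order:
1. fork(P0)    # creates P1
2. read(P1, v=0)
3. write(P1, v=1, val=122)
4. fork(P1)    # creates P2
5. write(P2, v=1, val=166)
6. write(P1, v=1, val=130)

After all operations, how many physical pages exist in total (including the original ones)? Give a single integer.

Answer: 4

Derivation:
Op 1: fork(P0) -> P1. 2 ppages; refcounts: pp0:2 pp1:2
Op 2: read(P1, v0) -> 14. No state change.
Op 3: write(P1, v1, 122). refcount(pp1)=2>1 -> COPY to pp2. 3 ppages; refcounts: pp0:2 pp1:1 pp2:1
Op 4: fork(P1) -> P2. 3 ppages; refcounts: pp0:3 pp1:1 pp2:2
Op 5: write(P2, v1, 166). refcount(pp2)=2>1 -> COPY to pp3. 4 ppages; refcounts: pp0:3 pp1:1 pp2:1 pp3:1
Op 6: write(P1, v1, 130). refcount(pp2)=1 -> write in place. 4 ppages; refcounts: pp0:3 pp1:1 pp2:1 pp3:1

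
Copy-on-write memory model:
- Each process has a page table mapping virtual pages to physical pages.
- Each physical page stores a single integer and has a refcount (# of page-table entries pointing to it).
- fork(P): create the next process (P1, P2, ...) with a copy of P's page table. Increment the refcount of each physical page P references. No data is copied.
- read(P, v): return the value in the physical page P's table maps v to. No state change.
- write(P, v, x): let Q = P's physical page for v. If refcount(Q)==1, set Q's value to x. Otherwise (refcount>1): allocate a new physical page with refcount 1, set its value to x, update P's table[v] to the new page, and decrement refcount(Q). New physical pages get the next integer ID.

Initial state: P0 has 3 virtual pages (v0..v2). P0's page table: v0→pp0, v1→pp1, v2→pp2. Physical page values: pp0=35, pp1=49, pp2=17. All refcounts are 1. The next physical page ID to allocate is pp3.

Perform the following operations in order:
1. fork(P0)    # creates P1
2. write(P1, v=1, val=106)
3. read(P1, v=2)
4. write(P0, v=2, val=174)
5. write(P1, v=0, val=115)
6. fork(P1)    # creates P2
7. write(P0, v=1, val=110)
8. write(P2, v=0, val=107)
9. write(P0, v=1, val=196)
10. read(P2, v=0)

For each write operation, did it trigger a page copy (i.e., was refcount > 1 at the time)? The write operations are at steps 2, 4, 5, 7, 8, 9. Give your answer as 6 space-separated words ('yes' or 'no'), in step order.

Op 1: fork(P0) -> P1. 3 ppages; refcounts: pp0:2 pp1:2 pp2:2
Op 2: write(P1, v1, 106). refcount(pp1)=2>1 -> COPY to pp3. 4 ppages; refcounts: pp0:2 pp1:1 pp2:2 pp3:1
Op 3: read(P1, v2) -> 17. No state change.
Op 4: write(P0, v2, 174). refcount(pp2)=2>1 -> COPY to pp4. 5 ppages; refcounts: pp0:2 pp1:1 pp2:1 pp3:1 pp4:1
Op 5: write(P1, v0, 115). refcount(pp0)=2>1 -> COPY to pp5. 6 ppages; refcounts: pp0:1 pp1:1 pp2:1 pp3:1 pp4:1 pp5:1
Op 6: fork(P1) -> P2. 6 ppages; refcounts: pp0:1 pp1:1 pp2:2 pp3:2 pp4:1 pp5:2
Op 7: write(P0, v1, 110). refcount(pp1)=1 -> write in place. 6 ppages; refcounts: pp0:1 pp1:1 pp2:2 pp3:2 pp4:1 pp5:2
Op 8: write(P2, v0, 107). refcount(pp5)=2>1 -> COPY to pp6. 7 ppages; refcounts: pp0:1 pp1:1 pp2:2 pp3:2 pp4:1 pp5:1 pp6:1
Op 9: write(P0, v1, 196). refcount(pp1)=1 -> write in place. 7 ppages; refcounts: pp0:1 pp1:1 pp2:2 pp3:2 pp4:1 pp5:1 pp6:1
Op 10: read(P2, v0) -> 107. No state change.

yes yes yes no yes no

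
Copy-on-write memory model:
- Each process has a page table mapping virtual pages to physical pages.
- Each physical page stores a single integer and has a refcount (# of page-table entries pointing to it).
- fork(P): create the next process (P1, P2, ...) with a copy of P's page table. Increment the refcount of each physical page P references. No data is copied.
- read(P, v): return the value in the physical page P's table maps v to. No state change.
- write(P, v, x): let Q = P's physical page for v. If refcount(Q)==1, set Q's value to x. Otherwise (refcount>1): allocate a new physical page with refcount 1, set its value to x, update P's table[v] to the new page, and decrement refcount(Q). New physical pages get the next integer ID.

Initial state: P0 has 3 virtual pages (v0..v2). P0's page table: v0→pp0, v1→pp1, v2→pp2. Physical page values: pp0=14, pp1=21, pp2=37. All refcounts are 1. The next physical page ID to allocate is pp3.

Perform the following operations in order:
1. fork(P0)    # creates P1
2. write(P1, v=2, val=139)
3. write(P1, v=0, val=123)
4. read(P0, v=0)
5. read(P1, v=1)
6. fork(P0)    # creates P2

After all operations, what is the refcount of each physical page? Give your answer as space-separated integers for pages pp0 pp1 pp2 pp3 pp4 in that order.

Answer: 2 3 2 1 1

Derivation:
Op 1: fork(P0) -> P1. 3 ppages; refcounts: pp0:2 pp1:2 pp2:2
Op 2: write(P1, v2, 139). refcount(pp2)=2>1 -> COPY to pp3. 4 ppages; refcounts: pp0:2 pp1:2 pp2:1 pp3:1
Op 3: write(P1, v0, 123). refcount(pp0)=2>1 -> COPY to pp4. 5 ppages; refcounts: pp0:1 pp1:2 pp2:1 pp3:1 pp4:1
Op 4: read(P0, v0) -> 14. No state change.
Op 5: read(P1, v1) -> 21. No state change.
Op 6: fork(P0) -> P2. 5 ppages; refcounts: pp0:2 pp1:3 pp2:2 pp3:1 pp4:1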